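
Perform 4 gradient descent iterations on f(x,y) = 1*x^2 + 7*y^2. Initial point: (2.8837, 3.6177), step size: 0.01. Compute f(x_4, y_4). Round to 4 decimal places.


Gradient descent on f(x,y) = 1*x^2 + 7*y^2.
Starting point: (2.8837, 3.6177), alpha = 0.01
Step 1: grad_x = 2*1*2.8837 = 5.7674, grad_y = 2*7*3.6177 = 50.6478
  x_1 = 2.8837 - 0.01*5.7674 = 2.826
  y_1 = 3.6177 - 0.01*50.6478 = 3.1112
Step 2: grad_x = 2*1*2.826 = 5.6521, grad_y = 2*7*3.1112 = 43.5571
  x_2 = 2.826 - 0.01*5.6521 = 2.7695
  y_2 = 3.1112 - 0.01*43.5571 = 2.6757
Step 3: grad_x = 2*1*2.7695 = 5.539, grad_y = 2*7*2.6757 = 37.4591
  x_3 = 2.7695 - 0.01*5.539 = 2.7141
  y_3 = 2.6757 - 0.01*37.4591 = 2.3011
Step 4: grad_x = 2*1*2.7141 = 5.4282, grad_y = 2*7*2.3011 = 32.2148
  x_4 = 2.7141 - 0.01*5.4282 = 2.6598
  y_4 = 2.3011 - 0.01*32.2148 = 1.9789
f(2.6598, 1.9789) = 1*2.6598^2 + 7*1.9789^2 = 34.4873


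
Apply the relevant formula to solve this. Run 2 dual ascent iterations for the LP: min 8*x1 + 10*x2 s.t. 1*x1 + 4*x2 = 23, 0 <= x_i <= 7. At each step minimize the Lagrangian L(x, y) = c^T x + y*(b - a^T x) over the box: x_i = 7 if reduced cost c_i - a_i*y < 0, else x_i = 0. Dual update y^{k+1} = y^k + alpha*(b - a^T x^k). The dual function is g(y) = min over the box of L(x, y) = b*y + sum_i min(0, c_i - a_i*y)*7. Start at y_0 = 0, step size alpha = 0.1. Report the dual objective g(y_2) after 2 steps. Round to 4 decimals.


Dual ascent for LP: min 8*x1 + 10*x2, 1*x1 + 4*x2 = 23, 0 <= x_i <= 7
Step 1: y^k = 0.0, reduced costs: (8.0, 10.0)
  x^k = (0.0, 0.0), subgradient = b - a^T x = 23.0
  y^{k+1} = 0.0 + 0.1*23.0 = 2.3
Step 2: y^k = 2.3, reduced costs: (5.7, 0.8)
  x^k = (0.0, 0.0), subgradient = b - a^T x = 23.0
  y^{k+1} = 2.3 + 0.1*23.0 = 4.6
Dual objective at y_2 = 4.6: reduced costs (3.4, -8.4), box minimizer x = (0.0, 7.0)
g(y_2) = b*y + (c1 - a1*y)*x1 + (c2 - a2*y)*x2 = 23*4.6 + 3.4*0.0 + (-8.4)*7.0 = 105.8 + 0.0 - 58.8 = 47.0


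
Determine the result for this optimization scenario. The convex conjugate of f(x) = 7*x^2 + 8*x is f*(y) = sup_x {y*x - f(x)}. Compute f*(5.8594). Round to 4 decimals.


f*(y) = sup_x {y*x - a*x^2 - b*x} = sup_x {(y-b)*x - a*x^2}
FOC: (y - b) - 2a*x = 0 => x* = (y - b)/(2a)
x* = (5.8594 - 8)/(2*7) = -0.1529
f*(5.8594) = (y-b)^2/(4a) = (5.8594 - 8)^2/(4*7)
= 4.5822/28 = 0.1636


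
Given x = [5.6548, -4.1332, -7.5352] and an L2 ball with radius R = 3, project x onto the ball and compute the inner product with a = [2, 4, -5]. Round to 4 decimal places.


Step 1: Compute ||x|| (intermediates to 6 decimals).
||x|| = sqrt(5.6548^2 + (-4.1332)^2 + (-7.5352)^2) = 10.287825
Step 2: Project.
Since ||x|| > R, scale = R/||x|| = 3/10.287825 = 0.291607, proj(x) = scale * x
proj(x) = [1.648979, -1.20527, -2.197317]
Step 3: Dot product.
a^T * proj(x) = 2*1.648979 + 4*(-1.20527) - 5*(-2.197317) = 9.4635


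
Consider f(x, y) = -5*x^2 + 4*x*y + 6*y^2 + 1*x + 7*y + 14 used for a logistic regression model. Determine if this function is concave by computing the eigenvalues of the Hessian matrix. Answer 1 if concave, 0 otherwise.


The Hessian of f(x,y) = -5*x^2 + 4*x*y + 6*y^2 + 1*x + 7*y + 14 is:
H = [[-10, 4], [4, 12]]
Trace = -10 + 12 = 2
Determinant = -10*12 - (4)^2 = -136
Discriminant = (2)^2 - 4*-136 = 548.0
Eigenvalues: lambda_1 = -10.7047, lambda_2 = 12.7047
The function is not concave.

0


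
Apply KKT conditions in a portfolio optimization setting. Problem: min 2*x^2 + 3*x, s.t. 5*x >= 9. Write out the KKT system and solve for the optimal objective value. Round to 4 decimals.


Step 1: Try lambda = 0 (constraint inactive).
x_unc = -3/(2*2) = -0.75
Check: 5*-0.75 = -3.75 < 9 -- violated!
Step 2: Constraint must be active: 5*x = 9
x* = 9/5 = 1.8
lambda = (2*2*1.8 + 3)/5 = 2.04
Step 3: Compute optimal value.
f(x*) = 2*1.8^2 + 3*1.8 = 11.88


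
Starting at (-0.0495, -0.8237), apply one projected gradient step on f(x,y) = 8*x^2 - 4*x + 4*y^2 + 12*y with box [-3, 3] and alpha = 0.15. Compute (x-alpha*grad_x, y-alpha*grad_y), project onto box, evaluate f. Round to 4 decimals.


Step 1: Compute gradient at (-0.0495, -0.8237).
grad_x = 2*8*-0.0495 - 4 = -4.792
grad_y = 2*4*-0.8237 + 12 = 5.4104
Step 2: Gradient step.
x_raw = -0.0495 - 0.15*-4.792 = 0.6693
y_raw = -0.8237 - 0.15*5.4104 = -1.6353
Step 3: Project onto [-3, 3].
x_proj = clip(0.6693) = 0.6693
y_proj = clip(-1.6353) = -1.6353
Step 4: Evaluate f.
f(0.6693, -1.6353) = -8.0203


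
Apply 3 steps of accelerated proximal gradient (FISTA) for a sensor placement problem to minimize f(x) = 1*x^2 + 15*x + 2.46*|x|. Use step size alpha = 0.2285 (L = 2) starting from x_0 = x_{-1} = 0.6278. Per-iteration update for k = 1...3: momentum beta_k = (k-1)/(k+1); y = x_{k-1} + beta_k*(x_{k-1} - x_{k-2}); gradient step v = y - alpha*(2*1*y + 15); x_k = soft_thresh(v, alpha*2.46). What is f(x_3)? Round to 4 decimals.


FISTA on f(x) = 1*x^2 + 15*x + 2.46*|x|
L = 2, alpha = 0.2285
Iteration 1: beta = 0.0, y = 0.6278 + 0.0*(0.6278 - 0.6278) = 0.6278
  grad(y) = 16.2556, v = y - alpha*grad = -3.0866
  prox(v) = soft_thresh(-3.0866, 0.5621) = -2.5245
Iteration 2: beta = 0.3333, y = -2.5245 + 0.3333*(-2.5245 - 0.6278) = -3.5753
  grad(y) = 7.8495, v = y - alpha*grad = -5.3689
  prox(v) = soft_thresh(-5.3689, 0.5621) = -4.8068
Iteration 3: beta = 0.5, y = -4.8068 + 0.5*(-4.8068 + 2.5245) = -5.9479
  grad(y) = 3.1042, v = y - alpha*grad = -6.6572
  prox(v) = soft_thresh(-6.6572, 0.5621) = -6.0951
f(x_3) = 1*(-6.0951)^2 + 15*(-6.0951) + 2.46*|-6.0951| = -39.2823


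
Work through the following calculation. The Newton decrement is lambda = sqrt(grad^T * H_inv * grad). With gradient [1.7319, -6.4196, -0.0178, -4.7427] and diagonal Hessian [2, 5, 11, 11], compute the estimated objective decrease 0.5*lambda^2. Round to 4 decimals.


Step 1: H is diagonal, so H^(-1) * g = [0.866, -1.2839, -0.0016, -0.4312].
Step 2: g^T H^(-1) g = sum_i g_i^2 / H_ii
  = (1.7319)^2/2 + (-6.4196)^2/5 + (-0.0178)^2/11 + (-4.7427)^2/11
  = 1.4997 + 8.2423 + 0.0 + 2.0448 = 11.7869
Step 3: Objective decrease = 0.5 * g^T H^(-1) g = 5.8934


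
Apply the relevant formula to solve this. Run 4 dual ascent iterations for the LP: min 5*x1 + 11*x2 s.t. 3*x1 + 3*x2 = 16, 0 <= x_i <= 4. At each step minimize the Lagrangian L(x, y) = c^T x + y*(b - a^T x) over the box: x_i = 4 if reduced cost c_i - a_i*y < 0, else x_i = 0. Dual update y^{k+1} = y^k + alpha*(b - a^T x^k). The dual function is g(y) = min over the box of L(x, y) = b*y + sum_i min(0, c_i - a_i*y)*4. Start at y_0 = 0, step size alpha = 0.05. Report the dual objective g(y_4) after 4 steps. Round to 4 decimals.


Dual ascent for LP: min 5*x1 + 11*x2, 3*x1 + 3*x2 = 16, 0 <= x_i <= 4
Step 1: y^k = 0.0, reduced costs: (5.0, 11.0)
  x^k = (0.0, 0.0), subgradient = b - a^T x = 16.0
  y^{k+1} = 0.0 + 0.05*16.0 = 0.8
Step 2: y^k = 0.8, reduced costs: (2.6, 8.6)
  x^k = (0.0, 0.0), subgradient = b - a^T x = 16.0
  y^{k+1} = 0.8 + 0.05*16.0 = 1.6
Step 3: y^k = 1.6, reduced costs: (0.2, 6.2)
  x^k = (0.0, 0.0), subgradient = b - a^T x = 16.0
  y^{k+1} = 1.6 + 0.05*16.0 = 2.4
Step 4: y^k = 2.4, reduced costs: (-2.2, 3.8)
  x^k = (4.0, 0.0), subgradient = b - a^T x = 4.0
  y^{k+1} = 2.4 + 0.05*4.0 = 2.6
Dual objective at y_4 = 2.6: reduced costs (-2.8, 3.2), box minimizer x = (4.0, 0.0)
g(y_4) = b*y + (c1 - a1*y)*x1 + (c2 - a2*y)*x2 = 16*2.6 + (-2.8)*4.0 + 3.2*0.0 = 41.6 - 11.2 + 0.0 = 30.4


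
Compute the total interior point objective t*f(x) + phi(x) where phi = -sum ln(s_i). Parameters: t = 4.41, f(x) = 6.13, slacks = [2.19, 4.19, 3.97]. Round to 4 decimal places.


Step 1: Compute log-barrier.
ln values: [0.7839, 1.4327, 1.3788]
phi = -(0.7839 + 1.4327 + 1.3788) = -3.5954
Step 2: Compute augmented objective.
t*f(x) = 4.41*6.13 = 27.0333
Total = 27.0333 - 3.5954 = 23.4379


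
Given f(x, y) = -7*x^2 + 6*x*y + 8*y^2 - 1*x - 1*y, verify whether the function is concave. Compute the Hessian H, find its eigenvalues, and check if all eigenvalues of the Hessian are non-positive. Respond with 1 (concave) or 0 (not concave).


The Hessian of f(x,y) = -7*x^2 + 6*x*y + 8*y^2 - 1*x - 1*y is:
H = [[-14, 6], [6, 16]]
Trace = -14 + 16 = 2
Determinant = -14*16 - (6)^2 = -260
Discriminant = (2)^2 - 4*-260 = 1044.0
Eigenvalues: lambda_1 = -15.1555, lambda_2 = 17.1555
The function is not concave.

0


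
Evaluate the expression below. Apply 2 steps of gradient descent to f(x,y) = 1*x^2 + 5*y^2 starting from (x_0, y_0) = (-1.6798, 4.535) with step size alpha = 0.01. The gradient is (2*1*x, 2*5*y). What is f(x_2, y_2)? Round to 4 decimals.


Gradient descent on f(x,y) = 1*x^2 + 5*y^2.
Starting point: (-1.6798, 4.535), alpha = 0.01
Step 1: grad_x = 2*1*-1.6798 = -3.3596, grad_y = 2*5*4.535 = 45.35
  x_1 = -1.6798 - 0.01*-3.3596 = -1.6462
  y_1 = 4.535 - 0.01*45.35 = 4.0815
Step 2: grad_x = 2*1*-1.6462 = -3.2924, grad_y = 2*5*4.0815 = 40.815
  x_2 = -1.6462 - 0.01*-3.2924 = -1.6133
  y_2 = 4.0815 - 0.01*40.815 = 3.6734
f(-1.6133, 3.6734) = 1*(-1.6133)^2 + 5*3.6734^2 = 70.0702


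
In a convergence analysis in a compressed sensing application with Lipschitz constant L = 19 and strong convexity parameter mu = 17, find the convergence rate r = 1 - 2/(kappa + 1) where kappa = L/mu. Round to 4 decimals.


Step 1: Compute the condition number.
kappa = L/mu = 19/17 = 1.1176
Step 2: Compute the convergence rate.
r = 1 - 2/(kappa + 1) = 1 - 2*mu/(L + mu) = (L - mu)/(L + mu) = 2/36 = 0.0556


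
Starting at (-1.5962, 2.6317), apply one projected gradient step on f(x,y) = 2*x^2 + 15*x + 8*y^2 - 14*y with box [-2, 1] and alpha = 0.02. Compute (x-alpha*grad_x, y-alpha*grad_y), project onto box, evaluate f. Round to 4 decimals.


Step 1: Compute gradient at (-1.5962, 2.6317).
grad_x = 2*2*-1.5962 + 15 = 8.6152
grad_y = 2*8*2.6317 - 14 = 28.1072
Step 2: Gradient step.
x_raw = -1.5962 - 0.02*8.6152 = -1.7685
y_raw = 2.6317 - 0.02*28.1072 = 2.0696
Step 3: Project onto [-2, 1].
x_proj = clip(-1.7685) = -1.7685
y_proj = clip(2.0696) = 1.0
Step 4: Evaluate f.
f(-1.7685, 1.0) = -26.2723


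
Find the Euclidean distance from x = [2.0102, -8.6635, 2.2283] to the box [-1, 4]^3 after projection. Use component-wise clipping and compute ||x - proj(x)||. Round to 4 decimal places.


Project each component onto [-1, 4].
clip(2.0102) = 2.0102, clip(-8.6635) = -1.0, clip(2.2283) = 2.2283
Projection = [2.0102, -1.0, 2.2283]
Squared diffs: [0.0, 58.7292, 0.0]
Distance = sqrt(58.7292) = 7.6635


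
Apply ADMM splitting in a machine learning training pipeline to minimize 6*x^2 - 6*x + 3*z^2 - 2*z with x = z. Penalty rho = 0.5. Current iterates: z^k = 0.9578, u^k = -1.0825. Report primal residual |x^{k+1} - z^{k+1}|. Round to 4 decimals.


ADMM iteration with rho = 0.5, z^k = 0.9578, u^k = -1.0825
Step 1: x-update.
Minimize 6*x^2 - 6*x + (0.5/2)*(x - 0.9578 - 1.0825)^2
FOC: (2*6 + 0.5)*x = 6 + 0.5*(0.9578 + 1.0825)
x^{k+1} = 0.5616
Step 2: z-update.
Minimize 3*z^2 - 2*z + (0.5/2)*(0.5616 - z - 1.0825)^2
FOC: (2*3 + 0.5)*z = 2 + 0.5*(0.5616 - 1.0825)
z^{k+1} = 0.2676
Step 3: u-update.
u^{k+1} = -1.0825 + 0.5616 - 0.2676 = -0.7885
Step 4: Primal residual = |0.5616 - 0.2676| = 0.294


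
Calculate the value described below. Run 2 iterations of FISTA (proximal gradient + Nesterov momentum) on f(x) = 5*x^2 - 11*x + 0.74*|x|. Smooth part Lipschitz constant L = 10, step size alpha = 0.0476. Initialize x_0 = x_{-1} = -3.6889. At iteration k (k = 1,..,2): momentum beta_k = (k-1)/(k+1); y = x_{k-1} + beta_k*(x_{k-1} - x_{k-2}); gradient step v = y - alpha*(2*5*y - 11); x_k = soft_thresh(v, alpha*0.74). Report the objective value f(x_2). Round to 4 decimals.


FISTA on f(x) = 5*x^2 - 11*x + 0.74*|x|
L = 10, alpha = 0.0476
Iteration 1: beta = 0.0, y = -3.6889 + 0.0*(-3.6889 + 3.6889) = -3.6889
  grad(y) = -47.889, v = y - alpha*grad = -1.4094
  prox(v) = soft_thresh(-1.4094, 0.0352) = -1.3742
Iteration 2: beta = 0.3333, y = -1.3742 + 0.3333*(-1.3742 + 3.6889) = -0.6026
  grad(y) = -17.0258, v = y - alpha*grad = 0.2078
  prox(v) = soft_thresh(0.2078, 0.0352) = 0.1726
f(x_2) = 5*0.1726^2 - 11*0.1726 + 0.74*|0.1726| = -1.6221


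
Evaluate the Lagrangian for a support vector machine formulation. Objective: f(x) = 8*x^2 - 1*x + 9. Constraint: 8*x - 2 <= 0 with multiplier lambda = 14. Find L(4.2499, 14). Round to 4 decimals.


Step 1: Evaluate f(x).
f(4.2499) = 8*4.2499^2 - 1*4.2499 + 9 = 149.2433
Step 2: Evaluate g(x).
g(4.2499) = 8*4.2499 - 2 = 31.9992
Step 3: Compute Lagrangian.
L = 149.2433 + 14*31.9992 = 597.2321


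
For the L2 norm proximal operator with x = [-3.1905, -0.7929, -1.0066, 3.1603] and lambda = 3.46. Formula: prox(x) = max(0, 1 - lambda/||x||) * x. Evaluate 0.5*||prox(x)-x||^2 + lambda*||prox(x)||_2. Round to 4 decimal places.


Step 1: Compute ||x||.
||x|| = 4.67
Step 2: Compute scaling factor.
scale = max(0, 1 - 3.46/4.67) = 0.2591
Step 3: prox(x) = [-0.8267, -0.2054, -0.2608, 0.8188]
||prox(x)|| = 1.21
Step 4: Proximal objective.
0.5*||prox-x||^2 = 5.9858
lambda*||prox|| = 4.1866
Total = 10.1723


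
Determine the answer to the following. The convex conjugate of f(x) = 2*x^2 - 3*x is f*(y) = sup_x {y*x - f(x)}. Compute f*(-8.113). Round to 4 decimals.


f*(y) = sup_x {y*x - a*x^2 - b*x} = sup_x {(y-b)*x - a*x^2}
FOC: (y - b) - 2a*x = 0 => x* = (y - b)/(2a)
x* = (-8.113 + 3)/(2*2) = -1.2783
f*(-8.113) = (y-b)^2/(4a) = (-8.113 + 3)^2/(4*2)
= 26.1428/8 = 3.2678


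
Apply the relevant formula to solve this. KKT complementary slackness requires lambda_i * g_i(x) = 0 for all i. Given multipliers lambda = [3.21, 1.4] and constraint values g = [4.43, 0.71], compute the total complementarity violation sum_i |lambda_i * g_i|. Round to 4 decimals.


KKT complementary slackness check:
lambda_1 * g_1 = 3.21 * 4.43 = 14.2203
lambda_2 * g_2 = 1.4 * 0.71 = 0.994
Total violation = 14.2203 + 0.994 = 15.2143


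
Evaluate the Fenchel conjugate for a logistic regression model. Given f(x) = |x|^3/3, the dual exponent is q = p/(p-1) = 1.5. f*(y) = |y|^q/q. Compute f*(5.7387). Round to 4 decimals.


The conjugate exponent q satisfies 1/p + 1/q = 1.
p = 3, so q = 3/(3 - 1) = 1.5
|y|^q = 5.7387^1.5 = 13.7474
f*(5.7387) = 13.7474 / 1.5 = 9.1649


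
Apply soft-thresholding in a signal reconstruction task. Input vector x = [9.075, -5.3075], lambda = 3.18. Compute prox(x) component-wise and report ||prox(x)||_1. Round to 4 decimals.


Soft-thresholding with lambda = 3.18:
prox(9.075) = sign(9.075)*max(|9.075| - 3.18, 0) = 5.895
prox(-5.3075) = sign(-5.3075)*max(|-5.3075| - 3.18, 0) = -2.1275
prox(x) = [5.895, -2.1275]
||prox(x)||_1 = 5.895 + 2.1275 = 8.0225


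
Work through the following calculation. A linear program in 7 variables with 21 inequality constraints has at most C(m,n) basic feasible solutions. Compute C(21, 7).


Each vertex corresponds to some choice of n active constraints out of m, so the number of vertices is at most C(m, n) = m! / (n!(m-n)!).
m = 21, n = 7
Numerator: 21 * 20 * 19 * 18 * 17 * 16 * 15
Denominator: 7! = 5040
C(21, 7) = 116280


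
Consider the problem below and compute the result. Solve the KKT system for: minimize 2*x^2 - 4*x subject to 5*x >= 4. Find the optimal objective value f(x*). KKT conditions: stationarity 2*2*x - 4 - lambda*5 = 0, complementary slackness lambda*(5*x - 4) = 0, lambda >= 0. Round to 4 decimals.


Step 1: Try lambda = 0 (constraint inactive).
Stationarity: 2*2*x - 4 = 0
x* = 4/(2*2) = 1.0
Check constraint: 5*1.0 = 5.0 >= 4 -- satisfied.
Step 2: Compute optimal value.
f(x*) = 2*1.0^2 - 4*1.0 = -2.0


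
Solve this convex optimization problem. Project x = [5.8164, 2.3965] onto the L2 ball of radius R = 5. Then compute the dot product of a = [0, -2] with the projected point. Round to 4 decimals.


Step 1: Compute ||x|| (intermediates to 6 decimals).
||x|| = sqrt(5.8164^2 + 2.3965^2) = 6.290765
Step 2: Project.
Since ||x|| > R, scale = R/||x|| = 5/6.290765 = 0.794816, proj(x) = scale * x
proj(x) = [4.622968, 1.904777]
Step 3: Dot product.
a^T * proj(x) = 0*4.622968 - 2*1.904777 = -3.8096


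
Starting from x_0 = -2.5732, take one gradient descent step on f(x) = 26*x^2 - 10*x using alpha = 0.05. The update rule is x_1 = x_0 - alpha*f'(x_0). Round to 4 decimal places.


We compute the gradient at x_0 and apply the update.
f'(x) = 52*x - 10
f'(-2.5732) = 52*-2.5732 - 10 = -143.8064
x_1 = -2.5732 - 0.05*-143.8064 = 4.6171


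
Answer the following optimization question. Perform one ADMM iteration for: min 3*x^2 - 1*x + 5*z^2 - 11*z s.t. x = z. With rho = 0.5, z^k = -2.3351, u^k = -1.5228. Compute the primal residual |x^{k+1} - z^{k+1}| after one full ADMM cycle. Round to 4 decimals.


ADMM iteration with rho = 0.5, z^k = -2.3351, u^k = -1.5228
Step 1: x-update.
Minimize 3*x^2 - 1*x + (0.5/2)*(x + 2.3351 - 1.5228)^2
FOC: (2*3 + 0.5)*x = 1 + 0.5*(-2.3351 + 1.5228)
x^{k+1} = 0.0914
Step 2: z-update.
Minimize 5*z^2 - 11*z + (0.5/2)*(0.0914 - z - 1.5228)^2
FOC: (2*5 + 0.5)*z = 11 + 0.5*(0.0914 - 1.5228)
z^{k+1} = 0.9795
Step 3: u-update.
u^{k+1} = -1.5228 + 0.0914 - 0.9795 = -2.4109
Step 4: Primal residual = |0.0914 - 0.9795| = 0.8881


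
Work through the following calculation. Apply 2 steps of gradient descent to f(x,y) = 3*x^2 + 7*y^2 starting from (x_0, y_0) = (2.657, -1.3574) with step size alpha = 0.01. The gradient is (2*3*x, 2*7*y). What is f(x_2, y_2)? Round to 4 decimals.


Gradient descent on f(x,y) = 3*x^2 + 7*y^2.
Starting point: (2.657, -1.3574), alpha = 0.01
Step 1: grad_x = 2*3*2.657 = 15.942, grad_y = 2*7*-1.3574 = -19.0036
  x_1 = 2.657 - 0.01*15.942 = 2.4976
  y_1 = -1.3574 - 0.01*-19.0036 = -1.1674
Step 2: grad_x = 2*3*2.4976 = 14.9855, grad_y = 2*7*-1.1674 = -16.3431
  x_2 = 2.4976 - 0.01*14.9855 = 2.3477
  y_2 = -1.1674 - 0.01*-16.3431 = -1.0039
f(2.3477, -1.0039) = 3*2.3477^2 + 7*(-1.0039)^2 = 23.5906


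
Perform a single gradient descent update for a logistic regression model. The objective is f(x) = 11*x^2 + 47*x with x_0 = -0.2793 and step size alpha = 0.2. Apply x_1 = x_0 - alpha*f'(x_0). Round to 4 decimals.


We compute the gradient at x_0 and apply the update.
f'(x) = 22*x + 47
f'(-0.2793) = 22*-0.2793 + 47 = 40.8554
x_1 = -0.2793 - 0.2*40.8554 = -8.4504


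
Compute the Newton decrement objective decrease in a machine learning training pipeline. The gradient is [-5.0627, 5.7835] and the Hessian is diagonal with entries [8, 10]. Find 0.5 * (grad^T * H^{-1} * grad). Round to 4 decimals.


Step 1: H is diagonal, so H^(-1) * g = [-0.6328, 0.5784].
Step 2: g^T H^(-1) g = sum_i g_i^2 / H_ii
  = (-5.0627)^2/8 + (5.7835)^2/10
  = 3.2039 + 3.3449 = 6.5488
Step 3: Objective decrease = 0.5 * g^T H^(-1) g = 3.2744


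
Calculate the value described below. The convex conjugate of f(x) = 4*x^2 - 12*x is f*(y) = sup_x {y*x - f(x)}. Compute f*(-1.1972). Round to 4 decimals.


f*(y) = sup_x {y*x - a*x^2 - b*x} = sup_x {(y-b)*x - a*x^2}
FOC: (y - b) - 2a*x = 0 => x* = (y - b)/(2a)
x* = (-1.1972 + 12)/(2*4) = 1.3504
f*(-1.1972) = (y-b)^2/(4a) = (-1.1972 + 12)^2/(4*4)
= 116.7005/16 = 7.2938


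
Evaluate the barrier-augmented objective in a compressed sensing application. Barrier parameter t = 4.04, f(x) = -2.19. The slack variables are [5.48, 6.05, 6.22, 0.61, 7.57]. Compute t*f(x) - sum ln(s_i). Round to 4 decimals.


Step 1: Compute log-barrier.
ln values: [1.7011, 1.8001, 1.8278, -0.4943, 2.0242]
phi = -(1.7011 + 1.8001 + 1.8278 - 0.4943 + 2.0242) = -6.8588
Step 2: Compute augmented objective.
t*f(x) = 4.04*-2.19 = -8.8476
Total = -8.8476 - 6.8588 = -15.7064


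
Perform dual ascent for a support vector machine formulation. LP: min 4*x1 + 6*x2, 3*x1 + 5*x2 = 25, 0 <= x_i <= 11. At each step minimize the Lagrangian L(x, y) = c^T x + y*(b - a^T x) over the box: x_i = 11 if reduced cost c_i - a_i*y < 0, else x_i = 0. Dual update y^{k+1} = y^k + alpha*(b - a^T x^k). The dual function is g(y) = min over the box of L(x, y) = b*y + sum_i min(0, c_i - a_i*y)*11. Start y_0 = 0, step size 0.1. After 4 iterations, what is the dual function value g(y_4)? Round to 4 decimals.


Dual ascent for LP: min 4*x1 + 6*x2, 3*x1 + 5*x2 = 25, 0 <= x_i <= 11
Step 1: y^k = 0.0, reduced costs: (4.0, 6.0)
  x^k = (0.0, 0.0), subgradient = b - a^T x = 25.0
  y^{k+1} = 0.0 + 0.1*25.0 = 2.5
Step 2: y^k = 2.5, reduced costs: (-3.5, -6.5)
  x^k = (11.0, 11.0), subgradient = b - a^T x = -63.0
  y^{k+1} = 2.5 + 0.1*-63.0 = -3.8
Step 3: y^k = -3.8, reduced costs: (15.4, 25.0)
  x^k = (0.0, 0.0), subgradient = b - a^T x = 25.0
  y^{k+1} = -3.8 + 0.1*25.0 = -1.3
Step 4: y^k = -1.3, reduced costs: (7.9, 12.5)
  x^k = (0.0, 0.0), subgradient = b - a^T x = 25.0
  y^{k+1} = -1.3 + 0.1*25.0 = 1.2
Dual objective at y_4 = 1.2: reduced costs (0.4, 0.0), box minimizer x = (0.0, 0.0)
g(y_4) = b*y + (c1 - a1*y)*x1 + (c2 - a2*y)*x2 = 25*1.2 + 0.4*0.0 + 0.0*0.0 = 30.0 + 0.0 + 0.0 = 30.0


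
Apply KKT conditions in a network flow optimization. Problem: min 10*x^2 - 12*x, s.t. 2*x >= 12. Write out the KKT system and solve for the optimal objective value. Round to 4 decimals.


Step 1: Try lambda = 0 (constraint inactive).
x_unc = 12/(2*10) = 0.6
Check: 2*0.6 = 1.2 < 12 -- violated!
Step 2: Constraint must be active: 2*x = 12
x* = 12/2 = 6.0
lambda = (2*10*6.0 - 12)/2 = 54.0
Step 3: Compute optimal value.
f(x*) = 10*6.0^2 - 12*6.0 = 288.0


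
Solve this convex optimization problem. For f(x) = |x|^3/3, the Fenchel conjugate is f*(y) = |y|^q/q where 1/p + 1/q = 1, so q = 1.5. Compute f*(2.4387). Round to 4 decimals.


The conjugate exponent q satisfies 1/p + 1/q = 1.
p = 3, so q = 3/(3 - 1) = 1.5
|y|^q = 2.4387^1.5 = 3.8084
f*(2.4387) = 3.8084 / 1.5 = 2.5389


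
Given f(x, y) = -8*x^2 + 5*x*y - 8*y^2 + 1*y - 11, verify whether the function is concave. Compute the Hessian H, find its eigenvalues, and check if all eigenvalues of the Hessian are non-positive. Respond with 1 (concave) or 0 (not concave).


The Hessian of f(x,y) = -8*x^2 + 5*x*y - 8*y^2 + 1*y - 11 is:
H = [[-16, 5], [5, -16]]
Trace = -16 - 16 = -32
Determinant = -16*-16 - (5)^2 = 231
Discriminant = (-32)^2 - 4*231 = 100.0
Eigenvalues: lambda_1 = -21.0, lambda_2 = -11.0
The function is concave.

1


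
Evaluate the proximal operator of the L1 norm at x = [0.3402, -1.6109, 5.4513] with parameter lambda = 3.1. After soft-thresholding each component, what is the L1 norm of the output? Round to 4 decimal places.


Soft-thresholding with lambda = 3.1:
prox(0.3402) = sign(0.3402)*max(|0.3402| - 3.1, 0) = 0.0
prox(-1.6109) = sign(-1.6109)*max(|-1.6109| - 3.1, 0) = 0.0
prox(5.4513) = sign(5.4513)*max(|5.4513| - 3.1, 0) = 2.3513
prox(x) = [0.0, 0.0, 2.3513]
||prox(x)||_1 = 0.0 + 0.0 + 2.3513 = 2.3513


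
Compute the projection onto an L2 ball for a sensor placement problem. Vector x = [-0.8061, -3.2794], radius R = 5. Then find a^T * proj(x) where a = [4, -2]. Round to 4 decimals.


Step 1: Compute ||x|| (intermediates to 6 decimals).
||x|| = sqrt((-0.8061)^2 + (-3.2794)^2) = 3.37702
Step 2: Project.
Since ||x|| <= R, proj = x (no scaling needed).
proj(x) = [-0.8061, -3.2794]
Step 3: Dot product.
a^T * proj(x) = 4*(-0.8061) - 2*(-3.2794) = 3.3344


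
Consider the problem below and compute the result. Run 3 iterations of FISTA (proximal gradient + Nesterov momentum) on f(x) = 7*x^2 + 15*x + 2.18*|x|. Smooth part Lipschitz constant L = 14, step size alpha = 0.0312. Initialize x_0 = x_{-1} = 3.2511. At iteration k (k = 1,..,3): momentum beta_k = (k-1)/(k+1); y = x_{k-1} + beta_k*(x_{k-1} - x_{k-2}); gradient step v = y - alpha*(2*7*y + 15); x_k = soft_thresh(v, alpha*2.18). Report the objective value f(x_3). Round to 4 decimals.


FISTA on f(x) = 7*x^2 + 15*x + 2.18*|x|
L = 14, alpha = 0.0312
Iteration 1: beta = 0.0, y = 3.2511 + 0.0*(3.2511 - 3.2511) = 3.2511
  grad(y) = 60.5154, v = y - alpha*grad = 1.363
  prox(v) = soft_thresh(1.363, 0.068) = 1.295
Iteration 2: beta = 0.3333, y = 1.295 + 0.3333*(1.295 - 3.2511) = 0.643
  grad(y) = 24.0016, v = y - alpha*grad = -0.1059
  prox(v) = soft_thresh(-0.1059, 0.068) = -0.0379
Iteration 3: beta = 0.5, y = -0.0379 + 0.5*(-0.0379 - 1.295) = -0.7043
  grad(y) = 5.1399, v = y - alpha*grad = -0.8647
  prox(v) = soft_thresh(-0.8647, 0.068) = -0.7966
f(x_3) = 7*(-0.7966)^2 + 15*(-0.7966) + 2.18*|-0.7966| = -5.7705


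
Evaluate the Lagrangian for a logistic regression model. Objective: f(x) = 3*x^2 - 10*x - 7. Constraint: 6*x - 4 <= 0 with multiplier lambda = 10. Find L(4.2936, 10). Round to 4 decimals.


Step 1: Evaluate f(x).
f(4.2936) = 3*4.2936^2 - 10*4.2936 - 7 = 5.369
Step 2: Evaluate g(x).
g(4.2936) = 6*4.2936 - 4 = 21.7616
Step 3: Compute Lagrangian.
L = 5.369 + 10*21.7616 = 222.985


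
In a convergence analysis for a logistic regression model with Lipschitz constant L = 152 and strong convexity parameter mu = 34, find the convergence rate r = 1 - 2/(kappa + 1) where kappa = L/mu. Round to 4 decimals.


Step 1: Compute the condition number.
kappa = L/mu = 152/34 = 4.4706
Step 2: Compute the convergence rate.
r = 1 - 2/(kappa + 1) = 1 - 2*mu/(L + mu) = (L - mu)/(L + mu) = 118/186 = 0.6344


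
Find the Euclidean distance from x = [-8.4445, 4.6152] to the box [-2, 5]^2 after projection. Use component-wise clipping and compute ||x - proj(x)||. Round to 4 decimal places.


Project each component onto [-2, 5].
clip(-8.4445) = -2.0, clip(4.6152) = 4.6152
Projection = [-2.0, 4.6152]
Squared diffs: [41.5316, 0.0]
Distance = sqrt(41.5316) = 6.4445


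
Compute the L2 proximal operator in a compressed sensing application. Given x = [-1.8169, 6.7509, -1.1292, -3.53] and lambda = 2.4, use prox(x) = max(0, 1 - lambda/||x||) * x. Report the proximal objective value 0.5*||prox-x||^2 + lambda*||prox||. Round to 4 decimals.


Step 1: Compute ||x||.
||x|| = 7.9128
Step 2: Compute scaling factor.
scale = max(0, 1 - 2.4/7.9128) = 0.6967
Step 3: prox(x) = [-1.2658, 4.7033, -0.7867, -2.4593]
||prox(x)|| = 5.5128
Step 4: Proximal objective.
0.5*||prox-x||^2 = 2.88
lambda*||prox|| = 13.2307
Total = 16.1106


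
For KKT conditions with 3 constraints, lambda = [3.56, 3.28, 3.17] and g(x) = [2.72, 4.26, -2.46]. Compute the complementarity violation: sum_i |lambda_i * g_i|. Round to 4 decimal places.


KKT complementary slackness check:
lambda_1 * g_1 = 3.56 * 2.72 = 9.6832
lambda_2 * g_2 = 3.28 * 4.26 = 13.9728
lambda_3 * g_3 = 3.17 * -2.46 = -7.7982
Total violation = 9.6832 + 13.9728 + 7.7982 = 31.4542


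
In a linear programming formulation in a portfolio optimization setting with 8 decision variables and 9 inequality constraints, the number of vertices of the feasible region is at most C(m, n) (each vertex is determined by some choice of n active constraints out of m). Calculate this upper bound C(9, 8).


Each vertex corresponds to some choice of n active constraints out of m, so the number of vertices is at most C(m, n) = m! / (n!(m-n)!).
m = 9, n = 8
Numerator: 9 * 8 * 7 * 6 * 5 * 4 * 3 * 2
Denominator: 8! = 40320
C(9, 8) = 9


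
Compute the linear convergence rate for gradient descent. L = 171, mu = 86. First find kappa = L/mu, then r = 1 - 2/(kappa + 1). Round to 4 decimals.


Step 1: Compute the condition number.
kappa = L/mu = 171/86 = 1.9884
Step 2: Compute the convergence rate.
r = 1 - 2/(kappa + 1) = 1 - 2*mu/(L + mu) = (L - mu)/(L + mu) = 85/257 = 0.3307


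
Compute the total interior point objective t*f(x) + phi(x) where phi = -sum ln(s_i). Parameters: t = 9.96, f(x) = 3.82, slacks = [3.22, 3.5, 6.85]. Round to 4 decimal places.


Step 1: Compute log-barrier.
ln values: [1.1694, 1.2528, 1.9242]
phi = -(1.1694 + 1.2528 + 1.9242) = -4.3464
Step 2: Compute augmented objective.
t*f(x) = 9.96*3.82 = 38.0472
Total = 38.0472 - 4.3464 = 33.7008


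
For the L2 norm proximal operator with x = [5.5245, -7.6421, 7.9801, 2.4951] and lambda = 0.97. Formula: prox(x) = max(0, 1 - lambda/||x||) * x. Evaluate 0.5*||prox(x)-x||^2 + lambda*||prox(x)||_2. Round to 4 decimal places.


Step 1: Compute ||x||.
||x|| = 12.6028
Step 2: Compute scaling factor.
scale = max(0, 1 - 0.97/12.6028) = 0.923
Step 3: prox(x) = [5.0993, -7.0539, 7.3659, 2.3031]
||prox(x)|| = 11.6328
Step 4: Proximal objective.
0.5*||prox-x||^2 = 0.4705
lambda*||prox|| = 11.2838
Total = 11.7542


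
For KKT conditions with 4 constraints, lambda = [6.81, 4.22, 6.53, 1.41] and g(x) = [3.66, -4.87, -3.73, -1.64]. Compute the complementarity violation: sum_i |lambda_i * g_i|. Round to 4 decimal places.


KKT complementary slackness check:
lambda_1 * g_1 = 6.81 * 3.66 = 24.9246
lambda_2 * g_2 = 4.22 * -4.87 = -20.5514
lambda_3 * g_3 = 6.53 * -3.73 = -24.3569
lambda_4 * g_4 = 1.41 * -1.64 = -2.3124
Total violation = 24.9246 + 20.5514 + 24.3569 + 2.3124 = 72.1453


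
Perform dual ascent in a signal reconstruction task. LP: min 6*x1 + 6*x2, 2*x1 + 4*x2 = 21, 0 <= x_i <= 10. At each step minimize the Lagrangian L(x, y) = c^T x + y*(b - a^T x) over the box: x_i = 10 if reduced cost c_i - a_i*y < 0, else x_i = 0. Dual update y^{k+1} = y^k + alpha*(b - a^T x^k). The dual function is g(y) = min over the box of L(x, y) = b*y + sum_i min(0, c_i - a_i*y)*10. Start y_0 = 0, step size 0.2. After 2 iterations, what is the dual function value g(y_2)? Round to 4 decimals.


Dual ascent for LP: min 6*x1 + 6*x2, 2*x1 + 4*x2 = 21, 0 <= x_i <= 10
Step 1: y^k = 0.0, reduced costs: (6.0, 6.0)
  x^k = (0.0, 0.0), subgradient = b - a^T x = 21.0
  y^{k+1} = 0.0 + 0.2*21.0 = 4.2
Step 2: y^k = 4.2, reduced costs: (-2.4, -10.8)
  x^k = (10.0, 10.0), subgradient = b - a^T x = -39.0
  y^{k+1} = 4.2 + 0.2*-39.0 = -3.6
Dual objective at y_2 = -3.6: reduced costs (13.2, 20.4), box minimizer x = (0.0, 0.0)
g(y_2) = b*y + (c1 - a1*y)*x1 + (c2 - a2*y)*x2 = 21*(-3.6) + 13.2*0.0 + 20.4*0.0 = -75.6 + 0.0 + 0.0 = -75.6


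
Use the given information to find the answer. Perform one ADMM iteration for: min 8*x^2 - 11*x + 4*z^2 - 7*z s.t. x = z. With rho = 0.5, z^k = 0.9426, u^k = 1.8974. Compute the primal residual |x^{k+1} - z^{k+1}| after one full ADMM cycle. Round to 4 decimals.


ADMM iteration with rho = 0.5, z^k = 0.9426, u^k = 1.8974
Step 1: x-update.
Minimize 8*x^2 - 11*x + (0.5/2)*(x - 0.9426 + 1.8974)^2
FOC: (2*8 + 0.5)*x = 11 + 0.5*(0.9426 - 1.8974)
x^{k+1} = 0.6377
Step 2: z-update.
Minimize 4*z^2 - 7*z + (0.5/2)*(0.6377 - z + 1.8974)^2
FOC: (2*4 + 0.5)*z = 7 + 0.5*(0.6377 + 1.8974)
z^{k+1} = 0.9727
Step 3: u-update.
u^{k+1} = 1.8974 + 0.6377 - 0.9727 = 1.5625
Step 4: Primal residual = |0.6377 - 0.9727| = 0.3349


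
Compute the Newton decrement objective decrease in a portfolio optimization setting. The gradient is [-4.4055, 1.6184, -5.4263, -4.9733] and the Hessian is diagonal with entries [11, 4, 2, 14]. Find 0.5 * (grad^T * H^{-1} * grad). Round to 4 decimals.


Step 1: H is diagonal, so H^(-1) * g = [-0.4005, 0.4046, -2.7132, -0.3552].
Step 2: g^T H^(-1) g = sum_i g_i^2 / H_ii
  = (-4.4055)^2/11 + (1.6184)^2/4 + (-5.4263)^2/2 + (-4.9733)^2/14
  = 1.7644 + 0.6548 + 14.7224 + 1.7667 = 18.9083
Step 3: Objective decrease = 0.5 * g^T H^(-1) g = 9.4541


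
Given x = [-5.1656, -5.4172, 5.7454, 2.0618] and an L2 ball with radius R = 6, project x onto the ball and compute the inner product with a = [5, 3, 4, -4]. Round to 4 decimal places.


Step 1: Compute ||x|| (intermediates to 6 decimals).
||x|| = sqrt((-5.1656)^2 + (-5.4172)^2 + 5.7454^2 + 2.0618^2) = 9.658681
Step 2: Project.
Since ||x|| > R, scale = R/||x|| = 6/9.658681 = 0.621203, proj(x) = scale * x
proj(x) = [-3.208886, -3.365181, 3.56906, 1.280796]
Step 3: Dot product.
a^T * proj(x) = 5*(-3.208886) + 3*(-3.365181) + 4*3.56906 - 4*1.280796 = -16.9869


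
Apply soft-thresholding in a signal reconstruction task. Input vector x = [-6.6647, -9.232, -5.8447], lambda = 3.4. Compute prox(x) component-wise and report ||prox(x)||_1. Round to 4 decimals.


Soft-thresholding with lambda = 3.4:
prox(-6.6647) = sign(-6.6647)*max(|-6.6647| - 3.4, 0) = -3.2647
prox(-9.232) = sign(-9.232)*max(|-9.232| - 3.4, 0) = -5.832
prox(-5.8447) = sign(-5.8447)*max(|-5.8447| - 3.4, 0) = -2.4447
prox(x) = [-3.2647, -5.832, -2.4447]
||prox(x)||_1 = 3.2647 + 5.832 + 2.4447 = 11.5414


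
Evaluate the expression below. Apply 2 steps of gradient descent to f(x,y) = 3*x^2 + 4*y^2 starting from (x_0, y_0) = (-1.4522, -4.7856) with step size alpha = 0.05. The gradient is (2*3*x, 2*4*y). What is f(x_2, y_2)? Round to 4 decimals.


Gradient descent on f(x,y) = 3*x^2 + 4*y^2.
Starting point: (-1.4522, -4.7856), alpha = 0.05
Step 1: grad_x = 2*3*-1.4522 = -8.7132, grad_y = 2*4*-4.7856 = -38.2848
  x_1 = -1.4522 - 0.05*-8.7132 = -1.0165
  y_1 = -4.7856 - 0.05*-38.2848 = -2.8714
Step 2: grad_x = 2*3*-1.0165 = -6.0992, grad_y = 2*4*-2.8714 = -22.9709
  x_2 = -1.0165 - 0.05*-6.0992 = -0.7116
  y_2 = -2.8714 - 0.05*-22.9709 = -1.7228
f(-0.7116, -1.7228) = 3*(-0.7116)^2 + 4*(-1.7228)^2 = 13.3914


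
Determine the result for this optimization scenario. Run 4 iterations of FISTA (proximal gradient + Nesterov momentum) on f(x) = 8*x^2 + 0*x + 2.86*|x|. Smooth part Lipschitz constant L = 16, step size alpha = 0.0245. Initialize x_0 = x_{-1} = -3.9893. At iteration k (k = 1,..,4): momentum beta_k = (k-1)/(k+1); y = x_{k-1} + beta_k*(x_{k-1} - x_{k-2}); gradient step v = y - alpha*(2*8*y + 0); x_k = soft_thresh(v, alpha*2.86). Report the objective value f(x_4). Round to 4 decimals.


FISTA on f(x) = 8*x^2 + 0*x + 2.86*|x|
L = 16, alpha = 0.0245
Iteration 1: beta = 0.0, y = -3.9893 + 0.0*(-3.9893 + 3.9893) = -3.9893
  grad(y) = -63.8288, v = y - alpha*grad = -2.4255
  prox(v) = soft_thresh(-2.4255, 0.0701) = -2.3554
Iteration 2: beta = 0.3333, y = -2.3554 + 0.3333*(-2.3554 + 3.9893) = -1.8108
  grad(y) = -28.9728, v = y - alpha*grad = -1.101
  prox(v) = soft_thresh(-1.101, 0.0701) = -1.0309
Iteration 3: beta = 0.5, y = -1.0309 + 0.5*(-1.0309 + 2.3554) = -0.3686
  grad(y) = -5.8981, v = y - alpha*grad = -0.2241
  prox(v) = soft_thresh(-0.2241, 0.0701) = -0.1541
Iteration 4: beta = 0.6, y = -0.1541 + 0.6*(-0.1541 + 1.0309) = 0.372
  grad(y) = 5.9527, v = y - alpha*grad = 0.2262
  prox(v) = soft_thresh(0.2262, 0.0701) = 0.1561
f(x_4) = 8*0.1561^2 + 0*0.1561 + 2.86*|0.1561| = 0.6416


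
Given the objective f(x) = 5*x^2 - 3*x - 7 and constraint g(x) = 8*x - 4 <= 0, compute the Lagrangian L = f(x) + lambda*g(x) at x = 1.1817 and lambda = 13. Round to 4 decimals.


Step 1: Evaluate f(x).
f(1.1817) = 5*1.1817^2 - 3*1.1817 - 7 = -3.563
Step 2: Evaluate g(x).
g(1.1817) = 8*1.1817 - 4 = 5.4536
Step 3: Compute Lagrangian.
L = -3.563 + 13*5.4536 = 67.3338


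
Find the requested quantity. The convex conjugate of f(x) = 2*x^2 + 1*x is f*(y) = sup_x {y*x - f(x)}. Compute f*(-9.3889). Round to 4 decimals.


f*(y) = sup_x {y*x - a*x^2 - b*x} = sup_x {(y-b)*x - a*x^2}
FOC: (y - b) - 2a*x = 0 => x* = (y - b)/(2a)
x* = (-9.3889 - 1)/(2*2) = -2.5972
f*(-9.3889) = (y-b)^2/(4a) = (-9.3889 - 1)^2/(4*2)
= 107.9292/8 = 13.4912


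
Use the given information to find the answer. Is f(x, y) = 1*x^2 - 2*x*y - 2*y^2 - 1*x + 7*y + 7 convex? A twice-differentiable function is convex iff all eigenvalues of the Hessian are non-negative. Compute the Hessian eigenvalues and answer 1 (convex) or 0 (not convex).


The Hessian of f(x,y) = 1*x^2 - 2*x*y - 2*y^2 - 1*x + 7*y + 7 is:
H = [[2, -2], [-2, -4]]
Trace = 2 - 4 = -2
Determinant = 2*-4 - (-2)^2 = -12
Discriminant = (-2)^2 - 4*-12 = 52.0
Eigenvalues: lambda_1 = -4.6056, lambda_2 = 2.6056
The function is not convex.

0


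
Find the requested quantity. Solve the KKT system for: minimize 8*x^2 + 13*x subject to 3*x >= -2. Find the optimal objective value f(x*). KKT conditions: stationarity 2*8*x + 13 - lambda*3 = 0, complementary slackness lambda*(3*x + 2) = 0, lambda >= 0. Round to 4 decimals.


Step 1: Try lambda = 0 (constraint inactive).
x_unc = -13/(2*8) = -0.8125
Check: 3*-0.8125 = -2.4375 < -2 -- violated!
Step 2: Constraint must be active: 3*x = -2
x* = -2/3 = -0.6667 (rounded; the exact value -2/3 is used below)
lambda = (2*8*(-2/3) + 13)/3 = 0.7778
Step 3: Compute optimal value.
f(x*) = 8*(-2/3)^2 + 13*(-2/3) = -5.1111


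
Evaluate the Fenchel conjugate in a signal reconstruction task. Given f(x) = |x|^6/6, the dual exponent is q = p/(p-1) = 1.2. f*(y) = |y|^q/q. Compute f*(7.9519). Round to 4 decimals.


The conjugate exponent q satisfies 1/p + 1/q = 1.
p = 6, so q = 6/(6 - 1) = 1.2
|y|^q = 7.9519^1.2 = 12.0383
f*(7.9519) = 12.0383 / 1.2 = 10.0319


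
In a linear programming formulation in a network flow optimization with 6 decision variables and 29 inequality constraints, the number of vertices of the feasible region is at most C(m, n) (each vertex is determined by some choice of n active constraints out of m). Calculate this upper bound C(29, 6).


Each vertex corresponds to some choice of n active constraints out of m, so the number of vertices is at most C(m, n) = m! / (n!(m-n)!).
m = 29, n = 6
Numerator: 29 * 28 * 27 * 26 * 25 * 24
Denominator: 6! = 720
C(29, 6) = 475020


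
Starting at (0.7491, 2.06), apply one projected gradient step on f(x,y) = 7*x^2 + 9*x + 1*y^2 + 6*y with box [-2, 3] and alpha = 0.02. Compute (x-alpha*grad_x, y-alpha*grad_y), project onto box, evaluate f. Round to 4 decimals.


Step 1: Compute gradient at (0.7491, 2.06).
grad_x = 2*7*0.7491 + 9 = 19.4874
grad_y = 2*1*2.06 + 6 = 10.12
Step 2: Gradient step.
x_raw = 0.7491 - 0.02*19.4874 = 0.3594
y_raw = 2.06 - 0.02*10.12 = 1.8576
Step 3: Project onto [-2, 3].
x_proj = clip(0.3594) = 0.3594
y_proj = clip(1.8576) = 1.8576
Step 4: Evaluate f.
f(0.3594, 1.8576) = 18.7344


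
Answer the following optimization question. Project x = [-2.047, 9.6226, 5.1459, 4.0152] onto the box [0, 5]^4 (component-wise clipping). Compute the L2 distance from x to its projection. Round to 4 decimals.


Project each component onto [0, 5].
clip(-2.047) = 0.0, clip(9.6226) = 5.0, clip(5.1459) = 5.0, clip(4.0152) = 4.0152
Projection = [0.0, 5.0, 5.0, 4.0152]
Squared diffs: [4.1902, 21.3684, 0.0213, 0.0]
Distance = sqrt(25.5799) = 5.0577


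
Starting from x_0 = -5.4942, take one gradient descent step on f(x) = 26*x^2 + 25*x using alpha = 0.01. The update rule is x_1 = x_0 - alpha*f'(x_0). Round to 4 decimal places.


We compute the gradient at x_0 and apply the update.
f'(x) = 52*x + 25
f'(-5.4942) = 52*-5.4942 + 25 = -260.6984
x_1 = -5.4942 - 0.01*-260.6984 = -2.8872


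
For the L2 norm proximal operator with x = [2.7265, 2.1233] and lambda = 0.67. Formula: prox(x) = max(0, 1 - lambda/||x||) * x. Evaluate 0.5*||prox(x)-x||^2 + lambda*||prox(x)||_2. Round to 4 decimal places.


Step 1: Compute ||x||.
||x|| = 3.4557
Step 2: Compute scaling factor.
scale = max(0, 1 - 0.67/3.4557) = 0.8061
Step 3: prox(x) = [2.1979, 1.7116]
||prox(x)|| = 2.7857
Step 4: Proximal objective.
0.5*||prox-x||^2 = 0.2245
lambda*||prox|| = 1.8664
Total = 2.0909


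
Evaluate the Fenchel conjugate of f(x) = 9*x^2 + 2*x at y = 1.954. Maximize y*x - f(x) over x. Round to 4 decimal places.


f*(y) = sup_x {y*x - a*x^2 - b*x} = sup_x {(y-b)*x - a*x^2}
FOC: (y - b) - 2a*x = 0 => x* = (y - b)/(2a)
x* = (1.954 - 2)/(2*9) = -0.0026
f*(1.954) = (y-b)^2/(4a) = (1.954 - 2)^2/(4*9)
= 0.0021/36 = 0.0001


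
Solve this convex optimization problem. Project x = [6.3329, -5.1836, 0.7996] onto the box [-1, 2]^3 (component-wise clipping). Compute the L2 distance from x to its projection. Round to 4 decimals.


Project each component onto [-1, 2].
clip(6.3329) = 2.0, clip(-5.1836) = -1.0, clip(0.7996) = 0.7996
Projection = [2.0, -1.0, 0.7996]
Squared diffs: [18.774, 17.5025, 0.0]
Distance = sqrt(36.2765) = 6.023


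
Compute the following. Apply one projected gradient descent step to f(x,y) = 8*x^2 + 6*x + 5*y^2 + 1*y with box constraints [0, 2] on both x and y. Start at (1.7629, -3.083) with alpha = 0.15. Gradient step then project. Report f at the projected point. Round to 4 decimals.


Step 1: Compute gradient at (1.7629, -3.083).
grad_x = 2*8*1.7629 + 6 = 34.2064
grad_y = 2*5*-3.083 + 1 = -29.83
Step 2: Gradient step.
x_raw = 1.7629 - 0.15*34.2064 = -3.3681
y_raw = -3.083 - 0.15*-29.83 = 1.3915
Step 3: Project onto [0, 2].
x_proj = clip(-3.3681) = 0.0
y_proj = clip(1.3915) = 1.3915
Step 4: Evaluate f.
f(0.0, 1.3915) = 11.0729


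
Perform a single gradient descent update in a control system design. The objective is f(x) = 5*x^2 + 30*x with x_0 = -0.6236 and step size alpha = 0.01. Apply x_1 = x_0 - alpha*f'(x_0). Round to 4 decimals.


We compute the gradient at x_0 and apply the update.
f'(x) = 10*x + 30
f'(-0.6236) = 10*-0.6236 + 30 = 23.764
x_1 = -0.6236 - 0.01*23.764 = -0.8612
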